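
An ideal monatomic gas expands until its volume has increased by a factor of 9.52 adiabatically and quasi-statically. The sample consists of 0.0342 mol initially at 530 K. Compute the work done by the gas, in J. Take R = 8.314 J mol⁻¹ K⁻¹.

For a reversible adiabat TV^(γ−1) is constant, so T₂ = T₁ (V₁/V₂)^(γ−1).
γ = 5/3 for a monatomic ideal gas, so γ−1 = 2/3.
T₂ = 530 × (1/9.52)^(2/3) = 118 K.
Q = 0, so ΔU = W_on_gas = nCᵥΔT with Cᵥ = R/(γ−1) = 12.47 J/(mol·K).
ΔU = 0.0342 × 12.47 × (118 − 530) = -175.7 J.
Work done by the gas = −ΔU = 175.7 J.

W ≈ 176 J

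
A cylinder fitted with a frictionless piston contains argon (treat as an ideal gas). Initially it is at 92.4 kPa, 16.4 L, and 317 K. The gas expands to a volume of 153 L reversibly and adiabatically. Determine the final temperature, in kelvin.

T₂ ≈ 71.5 K

Adiabatic: T₁V₁^(γ−1) = T₂V₂^(γ−1) ⇒ T₂ = T₁ (V₁/V₂)^(γ−1).
γ = 5/3 for a monatomic ideal gas.
T₂ = 317 × (16.4/153)^(2/3) = 71.53 K.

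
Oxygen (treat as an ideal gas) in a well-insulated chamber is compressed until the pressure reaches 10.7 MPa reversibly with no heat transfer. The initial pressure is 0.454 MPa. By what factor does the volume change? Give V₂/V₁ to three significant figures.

From PV^γ = const, V₂/V₁ = (P₁/P₂)^(1/γ).
For a diatomic ideal gas γ = 7/5.
V₂/V₁ = (0.454/10.7)^(5/7) = 0.1047.

V₂/V₁ ≈ 0.105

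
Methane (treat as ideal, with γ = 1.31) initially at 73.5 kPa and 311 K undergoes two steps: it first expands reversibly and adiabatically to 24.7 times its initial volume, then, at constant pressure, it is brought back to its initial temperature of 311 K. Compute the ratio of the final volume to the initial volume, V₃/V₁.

V₃/V₁ ≈ 66.7

Adiabatic step: V₂/V₁ = 24.7; T₂ = T₁·(1/24.7)^(0.31) = 115.1 K.
Isobaric step: V₃/V₂ = T₃/T₂ = 311/115.1.
V₃/V₁ = (V₂/V₁)(V₃/V₂) = 24.7 × (311/115.1) = 66.75.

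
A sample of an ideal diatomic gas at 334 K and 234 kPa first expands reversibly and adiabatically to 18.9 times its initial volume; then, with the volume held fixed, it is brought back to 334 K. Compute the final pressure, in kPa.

P₃ ≈ 12.4 kPa

For a diatomic ideal gas γ = 7/5.
Adiabatic step (PV^γ = const): P₂ = 234×(1/18.9)^(7/5) = 3.821 kPa; T₂ = 334×(1/18.9)^(2/5) = 103.1 K.
Isochoric: P₃ = P₂(T₃/T₂) = 3.821 × (334/103.1) = 12.38 kPa.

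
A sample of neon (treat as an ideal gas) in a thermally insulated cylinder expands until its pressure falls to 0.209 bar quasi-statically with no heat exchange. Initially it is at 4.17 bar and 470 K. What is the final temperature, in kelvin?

T₂ ≈ 142 K

Along an adiabat T P^((1−γ)/γ) is constant, so T₂ = T₁ (P₂/P₁)^((γ−1)/γ).
For a monatomic ideal gas γ = 5/3, so (γ−1)/γ = 2/5.
T₂ = 470 × (0.209/4.17)^(2/5) = 141.9 K.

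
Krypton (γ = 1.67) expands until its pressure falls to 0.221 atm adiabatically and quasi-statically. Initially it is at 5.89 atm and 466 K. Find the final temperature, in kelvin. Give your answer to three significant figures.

Adiabatic: T₂/T₁ = (P₂/P₁)^((γ−1)/γ).
T₂ = 466 × (0.221/5.89)^(0.401) = 124.9 K.

T₂ ≈ 125 K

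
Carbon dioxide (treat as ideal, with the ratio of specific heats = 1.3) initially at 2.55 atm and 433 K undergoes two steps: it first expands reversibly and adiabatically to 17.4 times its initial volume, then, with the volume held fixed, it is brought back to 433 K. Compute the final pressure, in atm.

Adiabatic step (PV^γ = const): P₂ = 2.55×(1/17.4)^(1.3) = 0.06221 atm; T₂ = 433×(1/17.4)^(0.3) = 183.8 K.
Isochoric: P₃ = P₂(T₃/T₂) = 0.06221 × (433/183.8) = 0.1466 atm.

P₃ ≈ 0.147 atm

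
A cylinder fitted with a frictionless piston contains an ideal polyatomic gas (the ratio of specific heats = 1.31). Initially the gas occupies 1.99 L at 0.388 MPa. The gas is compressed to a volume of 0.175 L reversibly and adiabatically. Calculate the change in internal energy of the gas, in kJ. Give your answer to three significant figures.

ΔU ≈ 2.80 kJ

P₂ = P₁(V₁/V₂)^γ = 0.388×(1.99/0.175)^(1.31) = 9.375 MPa.
For a reversible adiabat, W_by_gas = (P₁V₁ − P₂V₂)/(γ−1).
W_by = (388000×0.00199 − 9.375×10^6×0.000175) / (0.31) = -2801 J.
Q = 0 ⇒ ΔU = −W_by = 2801 J.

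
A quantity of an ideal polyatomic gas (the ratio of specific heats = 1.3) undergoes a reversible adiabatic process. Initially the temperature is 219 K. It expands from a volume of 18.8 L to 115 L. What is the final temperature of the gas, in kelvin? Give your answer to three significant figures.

T₂ ≈ 127 K

For a reversible adiabat TV^(γ−1) is constant, so T₂ = T₁ (V₁/V₂)^(γ−1).
T₂ = 219 × (18.8/115)^(0.3) = 127.2 K.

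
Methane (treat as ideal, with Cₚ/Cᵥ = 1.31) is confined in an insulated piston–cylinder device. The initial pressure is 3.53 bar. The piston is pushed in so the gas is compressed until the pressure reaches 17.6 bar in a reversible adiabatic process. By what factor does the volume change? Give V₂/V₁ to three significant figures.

From PV^γ = const, V₂/V₁ = (P₁/P₂)^(1/γ).
V₂/V₁ = (3.53/17.6)^(0.763) = 0.2933.

V₂/V₁ ≈ 0.293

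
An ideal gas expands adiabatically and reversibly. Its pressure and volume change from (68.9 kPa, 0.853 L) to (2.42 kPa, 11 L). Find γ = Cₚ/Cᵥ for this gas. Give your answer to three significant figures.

γ ≈ 1.31

PV^γ = const ⇒ γ = ln(P₂/P₁) / ln(V₁/V₂).
γ = ln(2.42/68.9) / ln(0.853/11) = 1.31.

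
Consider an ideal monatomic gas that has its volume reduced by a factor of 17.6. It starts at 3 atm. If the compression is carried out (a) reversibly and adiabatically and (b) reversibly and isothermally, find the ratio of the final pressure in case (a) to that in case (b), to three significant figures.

P_adiabatic / P_isothermal ≈ 6.77

For a monatomic ideal gas γ = 5/3.
Isothermal: P_b = P₁(V₁/V₂) = 3×17.6.
Adiabatic: P_a = P₁(V₁/V₂)^γ = 3×17.6^(5/3).
P_a/P_b = (V₁/V₂)^(γ−1) = 17.6^(2/3) = 6.766.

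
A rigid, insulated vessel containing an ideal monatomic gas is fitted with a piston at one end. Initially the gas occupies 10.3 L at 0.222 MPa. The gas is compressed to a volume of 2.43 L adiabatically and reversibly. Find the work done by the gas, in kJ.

W ≈ -5.55 kJ

γ = 5/3 for a monatomic ideal gas.
P₂ = P₁(V₁/V₂)^γ = 0.222×(10.3/2.43)^(5/3) = 2.465 MPa.
For a reversible adiabat, W_by_gas = (P₁V₁ − P₂V₂)/(γ−1).
W_by = (222000×0.0103 − 2.465×10^6×0.00243) / (2/3) = -5553 J.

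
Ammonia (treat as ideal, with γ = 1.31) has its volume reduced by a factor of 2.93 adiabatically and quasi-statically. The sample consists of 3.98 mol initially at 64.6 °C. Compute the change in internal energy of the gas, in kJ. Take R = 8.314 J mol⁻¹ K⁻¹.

ΔU ≈ 14.3 kJ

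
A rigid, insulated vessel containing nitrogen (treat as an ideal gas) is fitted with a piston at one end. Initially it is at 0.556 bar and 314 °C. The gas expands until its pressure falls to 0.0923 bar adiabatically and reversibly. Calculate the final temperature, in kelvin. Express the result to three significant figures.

T₂ ≈ 352 K

Along an adiabat T P^((1−γ)/γ) is constant, so T₂ = T₁ (P₂/P₁)^((γ−1)/γ).
For a diatomic ideal gas γ = 7/5, so (γ−1)/γ = 2/7.
T₁ = 314 °C = 587.1 K.
T₂ = 587.1 × (0.0923/0.556)^(2/7) = 351.5 K.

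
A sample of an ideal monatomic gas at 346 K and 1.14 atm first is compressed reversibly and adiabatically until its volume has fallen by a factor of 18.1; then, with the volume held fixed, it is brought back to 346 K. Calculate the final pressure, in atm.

For a monatomic ideal gas γ = 5/3.
Adiabatic step (PV^γ = const): P₂ = 1.14×18.1^(5/3) = 142.2 atm; T₂ = 346×18.1^(2/3) = 2385 K.
Isochoric: P₃ = P₂(T₃/T₂) = 142.2 × (346/2385) = 20.63 atm.

P₃ ≈ 20.6 atm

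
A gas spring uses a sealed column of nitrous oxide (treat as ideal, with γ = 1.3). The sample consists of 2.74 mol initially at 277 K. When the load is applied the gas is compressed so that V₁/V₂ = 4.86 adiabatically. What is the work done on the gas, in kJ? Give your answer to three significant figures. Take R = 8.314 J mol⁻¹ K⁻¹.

W ≈ 12.8 kJ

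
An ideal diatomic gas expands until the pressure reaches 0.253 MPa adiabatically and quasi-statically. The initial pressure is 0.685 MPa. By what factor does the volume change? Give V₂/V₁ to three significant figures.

V₂/V₁ ≈ 2.04

From PV^γ = const, V₂/V₁ = (P₁/P₂)^(1/γ).
For a diatomic ideal gas γ = 7/5.
V₂/V₁ = (0.685/0.253)^(5/7) = 2.037.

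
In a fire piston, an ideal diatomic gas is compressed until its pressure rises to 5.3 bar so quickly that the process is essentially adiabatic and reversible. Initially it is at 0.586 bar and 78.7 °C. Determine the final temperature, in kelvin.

Adiabatic: T₂/T₁ = (P₂/P₁)^((γ−1)/γ).
For a diatomic ideal gas γ = 7/5, so (γ−1)/γ = 2/7.
T₁ = 78.7 °C = 351.8 K.
T₂ = 351.8 × (5.3/0.586)^(2/7) = 660.1 K.

T₂ ≈ 660 K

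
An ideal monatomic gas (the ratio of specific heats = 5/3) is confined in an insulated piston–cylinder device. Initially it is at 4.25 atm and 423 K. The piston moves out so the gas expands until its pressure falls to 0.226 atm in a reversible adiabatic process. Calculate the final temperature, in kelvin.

Adiabatic: T₂/T₁ = (P₂/P₁)^((γ−1)/γ).
T₂ = 423 × (0.226/4.25)^(2/5) = 130.8 K.

T₂ ≈ 131 K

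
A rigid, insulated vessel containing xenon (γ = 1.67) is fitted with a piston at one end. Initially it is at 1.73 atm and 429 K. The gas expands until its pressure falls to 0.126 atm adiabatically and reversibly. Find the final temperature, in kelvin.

Along an adiabat T P^((1−γ)/γ) is constant, so T₂ = T₁ (P₂/P₁)^((γ−1)/γ).
T₂ = 429 × (0.126/1.73)^(0.401) = 150 K.

T₂ ≈ 150 K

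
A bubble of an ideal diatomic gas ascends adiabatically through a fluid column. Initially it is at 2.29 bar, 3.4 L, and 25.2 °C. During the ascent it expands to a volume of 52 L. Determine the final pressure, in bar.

P₂ ≈ 0.0503 bar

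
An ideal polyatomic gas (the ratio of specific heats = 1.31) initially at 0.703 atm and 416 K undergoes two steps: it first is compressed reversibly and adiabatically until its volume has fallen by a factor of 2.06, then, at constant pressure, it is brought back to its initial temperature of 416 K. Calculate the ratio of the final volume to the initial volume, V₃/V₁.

Adiabatic step: V₂/V₁ = 0.4854; T₂ = T₁·2.06^(0.31) = 520.5 K.
Isobaric step: V₃/V₂ = T₃/T₂ = 416/520.5.
V₃/V₁ = (V₂/V₁)(V₃/V₂) = 0.4854 × (416/520.5) = 0.388.

V₃/V₁ ≈ 0.388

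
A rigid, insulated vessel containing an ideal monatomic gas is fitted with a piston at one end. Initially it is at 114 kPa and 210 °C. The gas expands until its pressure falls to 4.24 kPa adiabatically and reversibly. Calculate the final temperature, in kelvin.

Along an adiabat T P^((1−γ)/γ) is constant, so T₂ = T₁ (P₂/P₁)^((γ−1)/γ).
For a monatomic ideal gas γ = 5/3, so (γ−1)/γ = 2/5.
T₁ = 210 °C = 483.1 K.
T₂ = 483.1 × (4.24/114)^(2/5) = 129.5 K.

T₂ ≈ 129 K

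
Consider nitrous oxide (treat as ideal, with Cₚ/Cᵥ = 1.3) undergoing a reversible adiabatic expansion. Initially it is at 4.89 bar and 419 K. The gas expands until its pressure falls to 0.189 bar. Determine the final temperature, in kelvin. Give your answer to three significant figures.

T₂ ≈ 198 K

Adiabatic: T₂/T₁ = (P₂/P₁)^((γ−1)/γ).
T₂ = 419 × (0.189/4.89)^(0.231) = 197.8 K.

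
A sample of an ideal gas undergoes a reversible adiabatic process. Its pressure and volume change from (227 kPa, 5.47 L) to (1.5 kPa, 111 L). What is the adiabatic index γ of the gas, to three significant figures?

PV^γ = const ⇒ γ = ln(P₂/P₁) / ln(V₁/V₂).
γ = ln(1.5/227) / ln(5.47/111) = 1.667.

γ ≈ 1.67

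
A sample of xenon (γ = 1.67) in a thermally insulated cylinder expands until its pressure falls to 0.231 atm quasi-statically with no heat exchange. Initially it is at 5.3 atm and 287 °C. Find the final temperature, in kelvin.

T₂ ≈ 159 K

Along an adiabat T P^((1−γ)/γ) is constant, so T₂ = T₁ (P₂/P₁)^((γ−1)/γ).
T₁ = 287 °C = 560.1 K.
T₂ = 560.1 × (0.231/5.3)^(0.401) = 159.4 K.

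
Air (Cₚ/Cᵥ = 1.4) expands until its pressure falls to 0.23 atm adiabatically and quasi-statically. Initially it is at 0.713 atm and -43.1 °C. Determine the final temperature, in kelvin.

Along an adiabat T P^((1−γ)/γ) is constant, so T₂ = T₁ (P₂/P₁)^((γ−1)/γ).
T₁ = -43.1 °C = 230 K.
T₂ = 230 × (0.23/0.713)^(0.286) = 166.5 K.

T₂ ≈ 167 K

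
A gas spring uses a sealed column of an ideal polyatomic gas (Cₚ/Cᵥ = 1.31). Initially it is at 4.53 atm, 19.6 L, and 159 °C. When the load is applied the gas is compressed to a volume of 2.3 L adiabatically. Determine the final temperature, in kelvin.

T₂ ≈ 840 K

For a reversible adiabat TV^(γ−1) is constant, so T₂ = T₁ (V₁/V₂)^(γ−1).
T₁ = 159 °C = 432.1 K.
T₂ = 432.1 × (19.6/2.3)^(0.31) = 839.6 K.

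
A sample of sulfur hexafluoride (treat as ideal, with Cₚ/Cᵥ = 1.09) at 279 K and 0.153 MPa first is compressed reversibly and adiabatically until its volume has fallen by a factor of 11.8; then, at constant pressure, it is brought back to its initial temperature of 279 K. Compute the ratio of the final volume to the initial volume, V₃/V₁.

V₃/V₁ ≈ 0.0679

Adiabatic step: V₂/V₁ = 0.08475; T₂ = T₁·11.8^(0.09) = 348.4 K.
Isobaric step: V₃/V₂ = T₃/T₂ = 279/348.4.
V₃/V₁ = (V₂/V₁)(V₃/V₂) = 0.08475 × (279/348.4) = 0.06787.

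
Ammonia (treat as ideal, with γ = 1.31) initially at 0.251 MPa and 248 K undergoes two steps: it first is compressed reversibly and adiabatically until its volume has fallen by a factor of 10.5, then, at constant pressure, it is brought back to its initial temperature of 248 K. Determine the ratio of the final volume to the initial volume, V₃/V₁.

Adiabatic step: V₂/V₁ = 0.09524; T₂ = T₁·10.5^(0.31) = 514.1 K.
Isobaric step: V₃/V₂ = T₃/T₂ = 248/514.1.
V₃/V₁ = (V₂/V₁)(V₃/V₂) = 0.09524 × (248/514.1) = 0.04595.

V₃/V₁ ≈ 0.0459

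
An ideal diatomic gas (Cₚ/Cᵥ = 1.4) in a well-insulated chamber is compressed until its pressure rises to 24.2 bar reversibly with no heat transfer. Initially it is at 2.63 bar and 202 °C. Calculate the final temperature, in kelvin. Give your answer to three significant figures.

T₂ ≈ 896 K

Along an adiabat T P^((1−γ)/γ) is constant, so T₂ = T₁ (P₂/P₁)^((γ−1)/γ).
T₁ = 202 °C = 475.1 K.
T₂ = 475.1 × (24.2/2.63)^(0.286) = 895.8 K.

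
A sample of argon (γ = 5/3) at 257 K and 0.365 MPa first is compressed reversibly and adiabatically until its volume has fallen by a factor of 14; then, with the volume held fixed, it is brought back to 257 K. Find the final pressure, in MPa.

P₃ ≈ 5.11 MPa

Adiabatic step (PV^γ = const): P₂ = 0.365×14^(5/3) = 29.68 MPa; T₂ = 257×14^(2/3) = 1493 K.
Isochoric: P₃ = P₂(T₃/T₂) = 29.68 × (257/1493) = 5.11 MPa.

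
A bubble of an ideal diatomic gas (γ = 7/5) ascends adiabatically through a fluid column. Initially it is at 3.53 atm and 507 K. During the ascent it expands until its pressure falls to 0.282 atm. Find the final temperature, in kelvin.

T₂ ≈ 246 K

Along an adiabat T P^((1−γ)/γ) is constant, so T₂ = T₁ (P₂/P₁)^((γ−1)/γ).
T₂ = 507 × (0.282/3.53)^(2/7) = 246.3 K.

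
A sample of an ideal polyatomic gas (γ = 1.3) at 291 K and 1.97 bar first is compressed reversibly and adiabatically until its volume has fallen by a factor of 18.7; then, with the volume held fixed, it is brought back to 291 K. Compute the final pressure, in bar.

Adiabatic step (PV^γ = const): P₂ = 1.97×18.7^(1.3) = 88.69 bar; T₂ = 291×18.7^(0.3) = 700.6 K.
Isochoric: P₃ = P₂(T₃/T₂) = 88.69 × (291/700.6) = 36.84 bar.

P₃ ≈ 36.8 bar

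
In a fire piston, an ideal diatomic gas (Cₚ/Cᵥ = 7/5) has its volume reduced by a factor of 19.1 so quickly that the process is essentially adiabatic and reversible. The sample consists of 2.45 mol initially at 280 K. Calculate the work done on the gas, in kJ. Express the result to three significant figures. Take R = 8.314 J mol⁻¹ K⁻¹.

Adiabatic: T₁V₁^(γ−1) = T₂V₂^(γ−1) ⇒ T₂ = T₁ (V₁/V₂)^(γ−1).
T₂ = 280 × 19.1^(2/5) = 911.1 K.
Q = 0, so ΔU = W_on_gas = nCᵥΔT with Cᵥ = R/(γ−1) = 20.79 J/(mol·K).
ΔU = 2.45 × 20.79 × (911.1 − 280) = 32140 J.

W ≈ 32.1 kJ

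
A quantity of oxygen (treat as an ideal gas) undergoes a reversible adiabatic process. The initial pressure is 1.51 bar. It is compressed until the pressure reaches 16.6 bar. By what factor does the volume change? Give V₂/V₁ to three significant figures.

V₂/V₁ ≈ 0.180

From PV^γ = const, V₂/V₁ = (P₁/P₂)^(1/γ).
For a diatomic ideal gas γ = 7/5.
V₂/V₁ = (1.51/16.6)^(5/7) = 0.1804.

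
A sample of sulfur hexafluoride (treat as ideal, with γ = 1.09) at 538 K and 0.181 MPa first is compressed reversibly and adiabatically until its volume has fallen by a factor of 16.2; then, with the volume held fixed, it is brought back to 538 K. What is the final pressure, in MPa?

P₃ ≈ 2.93 MPa

Adiabatic step (PV^γ = const): P₂ = 0.181×16.2^(1.09) = 3.767 MPa; T₂ = 538×16.2^(0.09) = 691.3 K.
Isochoric: P₃ = P₂(T₃/T₂) = 3.767 × (538/691.3) = 2.932 MPa.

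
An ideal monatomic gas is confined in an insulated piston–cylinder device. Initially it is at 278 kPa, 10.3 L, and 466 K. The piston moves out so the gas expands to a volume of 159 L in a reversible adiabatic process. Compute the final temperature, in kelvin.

T₂ ≈ 75.2 K

Adiabatic: T₁V₁^(γ−1) = T₂V₂^(γ−1) ⇒ T₂ = T₁ (V₁/V₂)^(γ−1).
γ = 5/3 for a monatomic ideal gas.
T₂ = 466 × (10.3/159)^(2/3) = 75.16 K.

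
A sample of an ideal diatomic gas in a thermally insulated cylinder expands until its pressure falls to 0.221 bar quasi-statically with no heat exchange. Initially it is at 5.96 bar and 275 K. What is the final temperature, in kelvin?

Adiabatic: T₂/T₁ = (P₂/P₁)^((γ−1)/γ).
For a diatomic ideal gas γ = 7/5, so (γ−1)/γ = 2/7.
T₂ = 275 × (0.221/5.96)^(2/7) = 107.3 K.

T₂ ≈ 107 K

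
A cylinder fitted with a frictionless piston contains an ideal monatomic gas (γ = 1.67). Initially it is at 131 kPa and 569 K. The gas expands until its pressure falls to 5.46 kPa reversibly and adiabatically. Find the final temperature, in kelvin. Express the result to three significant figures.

T₂ ≈ 159 K

Adiabatic: T₂/T₁ = (P₂/P₁)^((γ−1)/γ).
T₂ = 569 × (5.46/131)^(0.401) = 159 K.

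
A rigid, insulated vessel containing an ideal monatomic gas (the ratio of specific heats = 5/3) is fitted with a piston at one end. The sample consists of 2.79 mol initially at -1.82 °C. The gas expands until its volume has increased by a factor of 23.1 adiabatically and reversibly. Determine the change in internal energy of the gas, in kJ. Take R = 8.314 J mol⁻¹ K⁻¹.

ΔU ≈ -8.28 kJ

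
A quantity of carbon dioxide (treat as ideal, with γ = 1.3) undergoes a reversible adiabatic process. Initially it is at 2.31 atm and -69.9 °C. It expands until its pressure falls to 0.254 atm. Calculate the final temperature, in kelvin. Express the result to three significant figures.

Adiabatic: T₂/T₁ = (P₂/P₁)^((γ−1)/γ).
T₁ = -69.9 °C = 203.2 K.
T₂ = 203.2 × (0.254/2.31)^(0.231) = 122.1 K.

T₂ ≈ 122 K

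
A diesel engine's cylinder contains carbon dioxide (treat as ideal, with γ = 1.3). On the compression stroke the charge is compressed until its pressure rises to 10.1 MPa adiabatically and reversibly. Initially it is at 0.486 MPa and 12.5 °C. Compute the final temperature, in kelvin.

Along an adiabat T P^((1−γ)/γ) is constant, so T₂ = T₁ (P₂/P₁)^((γ−1)/γ).
T₁ = 12.5 °C = 285.6 K.
T₂ = 285.6 × (10.1/0.486)^(0.231) = 575.3 K.

T₂ ≈ 575 K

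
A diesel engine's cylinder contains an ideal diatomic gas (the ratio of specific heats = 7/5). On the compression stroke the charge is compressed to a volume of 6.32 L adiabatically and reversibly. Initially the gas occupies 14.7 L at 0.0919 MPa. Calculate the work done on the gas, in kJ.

W ≈ 1.36 kJ

P₂ = P₁(V₁/V₂)^γ = 0.0919×(14.7/6.32)^(7/5) = 0.2996 MPa.
For a reversible adiabat, W_by_gas = (P₁V₁ − P₂V₂)/(γ−1).
W_by = (91900×0.0147 − 299600×0.00632) / (2/5) = -1357 J.
W_on_gas = −W_by = 1357 J.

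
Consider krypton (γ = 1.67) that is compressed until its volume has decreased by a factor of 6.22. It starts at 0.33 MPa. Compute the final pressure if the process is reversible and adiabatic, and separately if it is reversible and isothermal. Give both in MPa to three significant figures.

Isothermal: P₂ = P₁(V₁/V₂) = 0.33×6.22 = 2.053 MPa.
Adiabatic: P₂ = P₁(V₁/V₂)^γ = 0.33×6.22^(1.67) = 6.985 MPa.

adiabatic: 6.98 MPa; isothermal: 2.05 MPa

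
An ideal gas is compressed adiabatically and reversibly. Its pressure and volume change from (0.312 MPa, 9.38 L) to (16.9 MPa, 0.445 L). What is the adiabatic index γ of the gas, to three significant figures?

γ ≈ 1.31

PV^γ = const ⇒ γ = ln(P₂/P₁) / ln(V₁/V₂).
γ = ln(16.9/0.312) / ln(9.38/0.445) = 1.31.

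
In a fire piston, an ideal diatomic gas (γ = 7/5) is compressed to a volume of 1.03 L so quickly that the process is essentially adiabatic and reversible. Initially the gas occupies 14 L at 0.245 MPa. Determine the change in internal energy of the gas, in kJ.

ΔU ≈ 15.8 kJ

P₂ = P₁(V₁/V₂)^γ = 0.245×(14/1.03)^(7/5) = 9.457 MPa.
For a reversible adiabat, W_by_gas = (P₁V₁ − P₂V₂)/(γ−1).
W_by = (245000×0.014 − 9.457×10^6×0.00103) / (2/5) = -15780 J.
Q = 0 ⇒ ΔU = −W_by = 15780 J.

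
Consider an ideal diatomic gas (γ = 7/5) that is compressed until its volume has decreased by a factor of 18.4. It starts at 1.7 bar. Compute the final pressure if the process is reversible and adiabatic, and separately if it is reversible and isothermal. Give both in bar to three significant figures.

adiabatic: 100 bar; isothermal: 31.3 bar

Isothermal: P₂ = P₁(V₁/V₂) = 1.7×18.4 = 31.28 bar.
Adiabatic: P₂ = P₁(V₁/V₂)^γ = 1.7×18.4^(7/5) = 100.3 bar.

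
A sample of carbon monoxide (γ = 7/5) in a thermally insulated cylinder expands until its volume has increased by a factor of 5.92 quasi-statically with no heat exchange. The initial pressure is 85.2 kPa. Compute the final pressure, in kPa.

P₂ ≈ 7.07 kPa

Adiabatic: P₁V₁^γ = P₂V₂^γ ⇒ P₂ = P₁ (V₁/V₂)^γ.
P₂ = 85.2 × (1/5.92)^(7/5) = 7.066 kPa.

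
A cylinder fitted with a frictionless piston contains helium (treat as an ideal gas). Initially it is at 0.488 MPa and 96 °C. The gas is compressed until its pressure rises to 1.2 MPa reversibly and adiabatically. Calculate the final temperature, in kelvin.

T₂ ≈ 529 K

Adiabatic: T₂/T₁ = (P₂/P₁)^((γ−1)/γ).
For a monatomic ideal gas γ = 5/3, so (γ−1)/γ = 2/5.
T₁ = 96 °C = 369.1 K.
T₂ = 369.1 × (1.2/0.488)^(2/5) = 529.1 K.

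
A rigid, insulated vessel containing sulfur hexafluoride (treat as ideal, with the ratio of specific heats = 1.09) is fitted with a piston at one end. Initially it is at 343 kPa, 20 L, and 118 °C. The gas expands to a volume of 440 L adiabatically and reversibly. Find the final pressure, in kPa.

P₂ ≈ 11.8 kPa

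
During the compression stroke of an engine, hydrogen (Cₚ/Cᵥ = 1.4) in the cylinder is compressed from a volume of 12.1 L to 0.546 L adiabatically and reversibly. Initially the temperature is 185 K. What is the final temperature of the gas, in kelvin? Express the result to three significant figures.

Adiabatic: T₁V₁^(γ−1) = T₂V₂^(γ−1) ⇒ T₂ = T₁ (V₁/V₂)^(γ−1).
T₂ = 185 × (12.1/0.546)^(0.4) = 638.9 K.

T₂ ≈ 639 K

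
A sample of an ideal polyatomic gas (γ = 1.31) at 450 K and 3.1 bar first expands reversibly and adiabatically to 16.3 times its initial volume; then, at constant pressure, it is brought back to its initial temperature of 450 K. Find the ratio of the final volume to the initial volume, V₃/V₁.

V₃/V₁ ≈ 38.7

Adiabatic step: V₂/V₁ = 16.3; T₂ = T₁·(1/16.3)^(0.31) = 189.4 K.
Isobaric step: V₃/V₂ = T₃/T₂ = 450/189.4.
V₃/V₁ = (V₂/V₁)(V₃/V₂) = 16.3 × (450/189.4) = 38.72.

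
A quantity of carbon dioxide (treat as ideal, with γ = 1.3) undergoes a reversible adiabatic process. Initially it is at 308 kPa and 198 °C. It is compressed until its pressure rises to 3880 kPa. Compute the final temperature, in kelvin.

Adiabatic: T₂/T₁ = (P₂/P₁)^((γ−1)/γ).
T₁ = 198 °C = 471.1 K.
T₂ = 471.1 × (3880/308)^(0.231) = 845.4 K.

T₂ ≈ 845 K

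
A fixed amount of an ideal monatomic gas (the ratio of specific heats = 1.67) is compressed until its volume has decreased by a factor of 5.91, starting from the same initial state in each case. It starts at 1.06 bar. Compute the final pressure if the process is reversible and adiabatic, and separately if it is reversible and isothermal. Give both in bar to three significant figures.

adiabatic: 20.6 bar; isothermal: 6.26 bar

Isothermal: P₂ = P₁(V₁/V₂) = 1.06×5.91 = 6.265 bar.
Adiabatic: P₂ = P₁(V₁/V₂)^γ = 1.06×5.91^(1.67) = 20.6 bar.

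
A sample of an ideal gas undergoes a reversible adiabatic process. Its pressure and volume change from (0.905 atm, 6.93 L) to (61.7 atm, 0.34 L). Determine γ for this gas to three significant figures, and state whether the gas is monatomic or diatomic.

γ ≈ 1.40; diatomic

PV^γ = const ⇒ γ = ln(P₂/P₁) / ln(V₁/V₂).
γ = ln(61.7/0.905) / ln(6.93/0.34) = 1.401.
γ ≈ 1.40 is close to 7/5, so the gas is diatomic.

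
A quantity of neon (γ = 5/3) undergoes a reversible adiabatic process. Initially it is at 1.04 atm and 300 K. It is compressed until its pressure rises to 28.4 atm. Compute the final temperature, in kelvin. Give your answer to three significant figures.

T₂ ≈ 1130 K

Along an adiabat T P^((1−γ)/γ) is constant, so T₂ = T₁ (P₂/P₁)^((γ−1)/γ).
T₂ = 300 × (28.4/1.04)^(2/5) = 1126 K.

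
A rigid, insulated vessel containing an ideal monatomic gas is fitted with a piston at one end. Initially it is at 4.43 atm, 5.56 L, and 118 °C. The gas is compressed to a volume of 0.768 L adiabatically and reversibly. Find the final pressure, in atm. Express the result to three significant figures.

P₂ ≈ 120 atm

Since PV^γ is constant along a reversible adiabat, P₂ = P₁ (V₁/V₂)^γ.
γ = 5/3 for a monatomic ideal gas.
P₂ = 4.43 × (5.56/0.768)^(5/3) = 120 atm.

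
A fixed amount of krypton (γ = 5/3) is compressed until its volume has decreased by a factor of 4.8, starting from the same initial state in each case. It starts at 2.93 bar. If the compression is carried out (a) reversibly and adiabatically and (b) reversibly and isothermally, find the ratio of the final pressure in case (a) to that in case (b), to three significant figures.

P_adiabatic / P_isothermal ≈ 2.85

Isothermal: P_b = P₁(V₁/V₂) = 2.93×4.8.
Adiabatic: P_a = P₁(V₁/V₂)^γ = 2.93×4.8^(5/3).
P_a/P_b = (V₁/V₂)^(γ−1) = 4.8^(2/3) = 2.846.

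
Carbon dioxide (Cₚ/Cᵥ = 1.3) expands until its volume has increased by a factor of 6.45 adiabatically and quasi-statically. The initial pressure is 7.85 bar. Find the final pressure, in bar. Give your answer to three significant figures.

P₂ ≈ 0.696 bar

Since PV^γ is constant along a reversible adiabat, P₂ = P₁ (V₁/V₂)^γ.
P₂ = 7.85 × (1/6.45)^(1.3) = 0.6957 bar.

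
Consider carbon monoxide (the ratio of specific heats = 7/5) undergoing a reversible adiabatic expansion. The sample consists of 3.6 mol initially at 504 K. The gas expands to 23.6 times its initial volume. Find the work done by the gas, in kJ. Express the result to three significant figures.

Adiabatic: T₁V₁^(γ−1) = T₂V₂^(γ−1) ⇒ T₂ = T₁ (V₁/V₂)^(γ−1).
T₂ = 504 × (1/23.6)^(2/5) = 142.3 K.
Q = 0, so ΔU = W_on_gas = nCᵥΔT with Cᵥ = R/(γ−1) = 20.79 J/(mol·K).
ΔU = 3.6 × 20.79 × (142.3 − 504) = -27060 J.
Work done by the gas = −ΔU = 27060 J.

W ≈ 27.1 kJ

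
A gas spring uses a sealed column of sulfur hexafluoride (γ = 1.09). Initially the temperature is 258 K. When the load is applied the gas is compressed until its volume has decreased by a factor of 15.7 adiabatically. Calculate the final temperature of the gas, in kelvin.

For a reversible adiabat TV^(γ−1) is constant, so T₂ = T₁ (V₁/V₂)^(γ−1).
T₂ = 258 × 15.7^(0.09) = 330.6 K.

T₂ ≈ 331 K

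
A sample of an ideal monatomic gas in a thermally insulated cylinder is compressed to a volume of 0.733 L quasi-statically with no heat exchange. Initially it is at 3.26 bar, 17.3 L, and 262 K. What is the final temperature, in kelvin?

T₂ ≈ 2160 K

For a reversible adiabat TV^(γ−1) is constant, so T₂ = T₁ (V₁/V₂)^(γ−1).
γ = 5/3 for a monatomic ideal gas.
T₂ = 262 × (17.3/0.733)^(2/3) = 2156 K.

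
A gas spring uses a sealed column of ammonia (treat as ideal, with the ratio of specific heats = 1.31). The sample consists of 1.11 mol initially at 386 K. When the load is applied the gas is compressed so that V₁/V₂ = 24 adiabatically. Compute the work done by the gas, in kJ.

W ≈ -19.3 kJ

Adiabatic: T₁V₁^(γ−1) = T₂V₂^(γ−1) ⇒ T₂ = T₁ (V₁/V₂)^(γ−1).
T₂ = 386 × 24^(0.31) = 1034 K.
Q = 0, so ΔU = W_on_gas = nCᵥΔT with Cᵥ = R/(γ−1) = 26.82 J/(mol·K).
ΔU = 1.11 × 26.82 × (1034 − 386) = 19290 J.
Work done by the gas = −ΔU = -19290 J.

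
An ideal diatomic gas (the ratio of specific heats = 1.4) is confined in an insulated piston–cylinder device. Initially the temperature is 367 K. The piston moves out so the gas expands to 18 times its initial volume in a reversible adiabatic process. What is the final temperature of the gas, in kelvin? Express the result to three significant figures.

T₂ ≈ 115 K

For a reversible adiabat TV^(γ−1) is constant, so T₂ = T₁ (V₁/V₂)^(γ−1).
T₂ = 367 × (1/18)^(0.4) = 115.5 K.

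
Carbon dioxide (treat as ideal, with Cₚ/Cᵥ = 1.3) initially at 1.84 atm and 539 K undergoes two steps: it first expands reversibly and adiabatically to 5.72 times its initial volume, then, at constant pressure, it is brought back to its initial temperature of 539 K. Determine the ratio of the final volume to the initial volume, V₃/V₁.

V₃/V₁ ≈ 9.65

Adiabatic step: V₂/V₁ = 5.72; T₂ = T₁·(1/5.72)^(0.3) = 319.4 K.
Isobaric step: V₃/V₂ = T₃/T₂ = 539/319.4.
V₃/V₁ = (V₂/V₁)(V₃/V₂) = 5.72 × (539/319.4) = 9.652.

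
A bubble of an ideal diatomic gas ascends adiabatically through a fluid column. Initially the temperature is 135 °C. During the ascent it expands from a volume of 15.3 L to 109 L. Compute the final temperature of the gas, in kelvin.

For a reversible adiabat TV^(γ−1) is constant, so T₂ = T₁ (V₁/V₂)^(γ−1).
For a diatomic ideal gas γ = 7/5, so γ−1 = 2/5.
T₁ = 135 °C = 408.1 K.
T₂ = 408.1 × (15.3/109)^(2/5) = 186.1 K.

T₂ ≈ 186 K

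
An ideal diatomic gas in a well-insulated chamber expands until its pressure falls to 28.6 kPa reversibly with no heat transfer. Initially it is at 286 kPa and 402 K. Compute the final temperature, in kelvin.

Along an adiabat T P^((1−γ)/γ) is constant, so T₂ = T₁ (P₂/P₁)^((γ−1)/γ).
For a diatomic ideal gas γ = 7/5, so (γ−1)/γ = 2/7.
T₂ = 402 × (28.6/286)^(2/7) = 208.2 K.

T₂ ≈ 208 K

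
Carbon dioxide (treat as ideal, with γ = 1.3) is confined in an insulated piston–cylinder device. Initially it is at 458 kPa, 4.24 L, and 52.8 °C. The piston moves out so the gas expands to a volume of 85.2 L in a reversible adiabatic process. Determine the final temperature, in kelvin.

T₂ ≈ 133 K

Adiabatic: T₁V₁^(γ−1) = T₂V₂^(γ−1) ⇒ T₂ = T₁ (V₁/V₂)^(γ−1).
T₁ = 52.8 °C = 325.9 K.
T₂ = 325.9 × (4.24/85.2)^(0.3) = 132.5 K.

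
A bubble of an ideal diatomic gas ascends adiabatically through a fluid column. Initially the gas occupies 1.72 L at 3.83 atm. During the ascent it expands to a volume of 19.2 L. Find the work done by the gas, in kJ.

W ≈ 1.03 kJ

γ = 7/5 for a diatomic ideal gas.
P₂ = P₁(V₁/V₂)^γ = 3.83×(1.72/19.2)^(7/5) = 0.1307 atm.
For a reversible adiabat, W_by_gas = (P₁V₁ − P₂V₂)/(γ−1).
W_by = (388100×0.00172 − 13240×0.0192) / (2/5) = 1033 J.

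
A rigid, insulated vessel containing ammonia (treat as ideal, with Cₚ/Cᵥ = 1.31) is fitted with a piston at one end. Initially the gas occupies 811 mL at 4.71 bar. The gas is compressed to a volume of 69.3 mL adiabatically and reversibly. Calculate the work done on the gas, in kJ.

W ≈ 1.41 kJ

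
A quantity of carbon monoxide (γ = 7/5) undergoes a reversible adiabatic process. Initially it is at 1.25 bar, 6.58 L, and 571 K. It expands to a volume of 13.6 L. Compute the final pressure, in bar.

P₂ ≈ 0.452 bar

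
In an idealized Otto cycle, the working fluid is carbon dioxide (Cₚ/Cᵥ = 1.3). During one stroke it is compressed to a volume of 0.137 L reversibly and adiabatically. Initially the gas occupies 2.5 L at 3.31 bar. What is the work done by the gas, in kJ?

W ≈ -3.83 kJ

P₂ = P₁(V₁/V₂)^γ = 3.31×(2.5/0.137)^(1.3) = 144.3 bar.
For a reversible adiabat, W_by_gas = (P₁V₁ − P₂V₂)/(γ−1).
W_by = (331000×0.0025 − 1.443×10^7×0.000137) / (0.3) = -3834 J.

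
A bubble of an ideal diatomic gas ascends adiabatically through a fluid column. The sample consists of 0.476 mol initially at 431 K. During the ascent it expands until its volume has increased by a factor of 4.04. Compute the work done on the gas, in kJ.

W ≈ -1.82 kJ

Adiabatic: T₁V₁^(γ−1) = T₂V₂^(γ−1) ⇒ T₂ = T₁ (V₁/V₂)^(γ−1).
γ = 7/5 for a diatomic ideal gas, so γ−1 = 2/5.
T₂ = 431 × (1/4.04)^(2/5) = 246.6 K.
Q = 0, so ΔU = W_on_gas = nCᵥΔT with Cᵥ = R/(γ−1) = 20.79 J/(mol·K).
ΔU = 0.476 × 20.79 × (246.6 − 431) = -1825 J.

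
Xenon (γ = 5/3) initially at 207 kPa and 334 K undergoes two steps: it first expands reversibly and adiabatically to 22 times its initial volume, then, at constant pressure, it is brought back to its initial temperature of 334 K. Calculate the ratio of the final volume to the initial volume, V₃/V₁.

Adiabatic step: V₂/V₁ = 22; T₂ = T₁·(1/22)^(2/3) = 42.54 K.
Isobaric step: V₃/V₂ = T₃/T₂ = 334/42.54.
V₃/V₁ = (V₂/V₁)(V₃/V₂) = 22 × (334/42.54) = 172.7.

V₃/V₁ ≈ 173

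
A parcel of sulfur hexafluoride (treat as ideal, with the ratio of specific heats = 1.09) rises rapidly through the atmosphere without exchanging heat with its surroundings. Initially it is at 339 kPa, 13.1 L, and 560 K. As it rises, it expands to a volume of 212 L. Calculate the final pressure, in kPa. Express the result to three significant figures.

P₂ ≈ 16.3 kPa

Since PV^γ is constant along a reversible adiabat, P₂ = P₁ (V₁/V₂)^γ.
P₂ = 339 × (13.1/212)^(1.09) = 16.3 kPa.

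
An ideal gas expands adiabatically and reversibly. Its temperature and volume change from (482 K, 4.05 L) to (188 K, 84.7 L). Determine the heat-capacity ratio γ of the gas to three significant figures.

γ ≈ 1.31

TV^(γ−1) = const ⇒ γ − 1 = ln(T₂/T₁) / ln(V₁/V₂).
γ = 1 + ln(188/482) / ln(4.05/84.7) = 1.31.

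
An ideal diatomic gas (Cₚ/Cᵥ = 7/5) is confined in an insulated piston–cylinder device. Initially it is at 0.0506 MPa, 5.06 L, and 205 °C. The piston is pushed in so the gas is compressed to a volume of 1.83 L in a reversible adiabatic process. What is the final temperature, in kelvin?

T₂ ≈ 718 K

For a reversible adiabat TV^(γ−1) is constant, so T₂ = T₁ (V₁/V₂)^(γ−1).
T₁ = 205 °C = 478.1 K.
T₂ = 478.1 × (5.06/1.83)^(2/5) = 718.2 K.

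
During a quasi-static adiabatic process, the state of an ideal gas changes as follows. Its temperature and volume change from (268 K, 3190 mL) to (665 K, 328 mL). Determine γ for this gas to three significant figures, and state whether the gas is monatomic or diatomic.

TV^(γ−1) = const ⇒ γ − 1 = ln(T₂/T₁) / ln(V₁/V₂).
γ = 1 + ln(665/268) / ln(3190/328) = 1.4.
γ ≈ 1.40 is close to 7/5, so the gas is diatomic.

γ ≈ 1.40; diatomic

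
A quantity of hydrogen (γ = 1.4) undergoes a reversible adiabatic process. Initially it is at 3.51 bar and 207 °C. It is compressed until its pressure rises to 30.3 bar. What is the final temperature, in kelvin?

T₂ ≈ 889 K

Along an adiabat T P^((1−γ)/γ) is constant, so T₂ = T₁ (P₂/P₁)^((γ−1)/γ).
T₁ = 207 °C = 480.1 K.
T₂ = 480.1 × (30.3/3.51)^(0.286) = 888.9 K.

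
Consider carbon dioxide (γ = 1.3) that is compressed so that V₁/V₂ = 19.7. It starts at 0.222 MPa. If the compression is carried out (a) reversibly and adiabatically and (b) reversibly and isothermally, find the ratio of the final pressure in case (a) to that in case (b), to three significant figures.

Isothermal: P_b = P₁(V₁/V₂) = 0.222×19.7.
Adiabatic: P_a = P₁(V₁/V₂)^γ = 0.222×19.7^(1.3).
P_a/P_b = (V₁/V₂)^(γ−1) = 19.7^(0.3) = 2.445.

P_adiabatic / P_isothermal ≈ 2.45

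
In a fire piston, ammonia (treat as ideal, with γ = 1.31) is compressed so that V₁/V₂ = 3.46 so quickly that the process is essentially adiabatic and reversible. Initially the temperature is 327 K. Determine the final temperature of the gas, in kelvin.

T₂ ≈ 480 K

For a reversible adiabat TV^(γ−1) is constant, so T₂ = T₁ (V₁/V₂)^(γ−1).
T₂ = 327 × 3.46^(0.31) = 480.5 K.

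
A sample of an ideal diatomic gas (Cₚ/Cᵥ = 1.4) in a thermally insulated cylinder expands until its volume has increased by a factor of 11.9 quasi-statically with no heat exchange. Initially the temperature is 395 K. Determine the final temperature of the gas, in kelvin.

T₂ ≈ 147 K

Adiabatic: T₁V₁^(γ−1) = T₂V₂^(γ−1) ⇒ T₂ = T₁ (V₁/V₂)^(γ−1).
T₂ = 395 × (1/11.9)^(0.4) = 146.7 K.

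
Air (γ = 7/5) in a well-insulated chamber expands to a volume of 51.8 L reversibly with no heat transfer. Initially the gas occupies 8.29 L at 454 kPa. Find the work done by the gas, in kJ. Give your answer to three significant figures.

P₂ = P₁(V₁/V₂)^γ = 454×(8.29/51.8)^(7/5) = 34.91 kPa.
For a reversible adiabat, W_by_gas = (P₁V₁ − P₂V₂)/(γ−1).
W_by = (454000×0.00829 − 34910×0.0518) / (2/5) = 4888 J.

W ≈ 4.89 kJ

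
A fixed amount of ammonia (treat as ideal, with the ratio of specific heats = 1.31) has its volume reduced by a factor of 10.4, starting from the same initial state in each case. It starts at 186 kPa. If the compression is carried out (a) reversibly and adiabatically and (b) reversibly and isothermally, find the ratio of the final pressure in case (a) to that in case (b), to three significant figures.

Isothermal: P_b = P₁(V₁/V₂) = 186×10.4.
Adiabatic: P_a = P₁(V₁/V₂)^γ = 186×10.4^(1.31).
P_a/P_b = (V₁/V₂)^(γ−1) = 10.4^(0.31) = 2.067.

P_adiabatic / P_isothermal ≈ 2.07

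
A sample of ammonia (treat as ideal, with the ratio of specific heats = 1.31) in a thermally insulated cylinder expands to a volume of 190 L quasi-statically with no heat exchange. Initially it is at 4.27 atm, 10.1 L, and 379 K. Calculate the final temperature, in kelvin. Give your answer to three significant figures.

T₂ ≈ 153 K

Adiabatic: T₁V₁^(γ−1) = T₂V₂^(γ−1) ⇒ T₂ = T₁ (V₁/V₂)^(γ−1).
T₂ = 379 × (10.1/190)^(0.31) = 152.6 K.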